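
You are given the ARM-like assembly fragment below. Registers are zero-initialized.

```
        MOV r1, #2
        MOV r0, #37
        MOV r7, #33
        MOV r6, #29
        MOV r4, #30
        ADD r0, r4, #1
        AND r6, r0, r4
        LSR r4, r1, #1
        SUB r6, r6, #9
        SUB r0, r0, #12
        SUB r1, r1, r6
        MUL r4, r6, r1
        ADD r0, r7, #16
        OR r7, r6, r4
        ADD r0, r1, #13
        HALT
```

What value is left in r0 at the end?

after MOV r1, #2: r1=2
after MOV r0, #37: r0=37
after MOV r7, #33: r7=33
after MOV r6, #29: r6=29
after MOV r4, #30: r4=30
after ADD r0, r4, #1: r0=30+1=31
after AND r6, r0, r4: r6=31&30=30
after LSR r4, r1, #1: r4=2>>1=1
after SUB r6, r6, #9: r6=30-9=21
after SUB r0, r0, #12: r0=31-12=19
after SUB r1, r1, r6: r1=2-21=-19
after MUL r4, r6, r1: r4=21*(-19)=-399
after ADD r0, r7, #16: r0=33+16=49
after OR r7, r6, r4: r7=21|(-399)=-395
after ADD r0, r1, #13: r0=(-19)+13=-6
halt.

-6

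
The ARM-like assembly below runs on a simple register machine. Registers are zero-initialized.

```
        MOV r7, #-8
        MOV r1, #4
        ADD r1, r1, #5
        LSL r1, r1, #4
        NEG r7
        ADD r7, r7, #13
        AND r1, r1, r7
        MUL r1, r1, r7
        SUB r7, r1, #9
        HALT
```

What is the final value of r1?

336

r7=-8
r1=4
r1=4+5=9
r1=9<<4=144
r7=-(-8)=8
r7=8+13=21
r1=144&21=16
r1=16*21=336
r7=336-9=327
halt.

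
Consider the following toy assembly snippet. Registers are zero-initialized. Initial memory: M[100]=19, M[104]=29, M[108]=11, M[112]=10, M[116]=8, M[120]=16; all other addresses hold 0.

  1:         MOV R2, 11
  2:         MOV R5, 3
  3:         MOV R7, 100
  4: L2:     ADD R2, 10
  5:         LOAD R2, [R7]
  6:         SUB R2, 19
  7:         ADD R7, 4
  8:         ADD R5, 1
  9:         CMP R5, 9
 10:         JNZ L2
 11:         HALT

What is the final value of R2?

MOV R2, 11 → R2=11
MOV R5, 3 → R5=3
MOV R7, 100 → R7=100
ADD R2, 10 → R2=11+10=21
LOAD R2, [R7] → R2=M[100]=19
SUB R2, 19 → R2=19-19=0
ADD R7, 4 → R7=100+4=104
ADD R5, 1 → R5=3+1=4
CMP R5, 9  (cmp 4,9)
JNZ L2: taken
ADD R2, 10 → R2=0+10=10
LOAD R2, [R7] → R2=M[104]=29
SUB R2, 19 → R2=29-19=10
ADD R7, 4 → R7=104+4=108
ADD R5, 1 → R5=4+1=5
CMP R5, 9  (cmp 5,9)
JNZ L2: taken
ADD R2, 10 → R2=10+10=20
LOAD R2, [R7] → R2=M[108]=11
SUB R2, 19 → R2=11-19=-8
ADD R7, 4 → R7=108+4=112
ADD R5, 1 → R5=5+1=6
CMP R5, 9  (cmp 6,9)
JNZ L2: taken
ADD R2, 10 → R2=(-8)+10=2
LOAD R2, [R7] → R2=M[112]=10
SUB R2, 19 → R2=10-19=-9
ADD R7, 4 → R7=112+4=116
ADD R5, 1 → R5=6+1=7
CMP R5, 9  (cmp 7,9)
JNZ L2: taken
ADD R2, 10 → R2=(-9)+10=1
LOAD R2, [R7] → R2=M[116]=8
SUB R2, 19 → R2=8-19=-11
ADD R7, 4 → R7=116+4=120
ADD R5, 1 → R5=7+1=8
CMP R5, 9  (cmp 8,9)
JNZ L2: taken
ADD R2, 10 → R2=(-11)+10=-1
LOAD R2, [R7] → R2=M[120]=16
SUB R2, 19 → R2=16-19=-3
ADD R7, 4 → R7=120+4=124
ADD R5, 1 → R5=8+1=9
CMP R5, 9  (cmp 9,9)
JNZ L2: not taken
halt.

-3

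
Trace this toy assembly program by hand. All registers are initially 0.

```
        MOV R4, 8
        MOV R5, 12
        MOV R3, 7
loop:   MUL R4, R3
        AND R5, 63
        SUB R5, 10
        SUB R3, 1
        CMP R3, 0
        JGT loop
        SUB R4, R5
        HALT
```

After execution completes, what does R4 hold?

40314

MOV R4, 8 → R4=8
MOV R5, 12 → R5=12
MOV R3, 7 → R3=7
MUL R4, R3 → R4=8*7=56
AND R5, 63 → R5=12&63=12
SUB R5, 10 → R5=12-10=2
SUB R3, 1 → R3=7-1=6
CMP R3, 0  (cmp 6,0)
JGT loop: taken
MUL R4, R3 → R4=56*6=336
AND R5, 63 → R5=2&63=2
SUB R5, 10 → R5=2-10=-8
SUB R3, 1 → R3=6-1=5
CMP R3, 0  (cmp 5,0)
JGT loop: taken
MUL R4, R3 → R4=336*5=1680
AND R5, 63 → R5=(-8)&63=56
SUB R5, 10 → R5=56-10=46
SUB R3, 1 → R3=5-1=4
CMP R3, 0  (cmp 4,0)
JGT loop: taken
MUL R4, R3 → R4=1680*4=6720
AND R5, 63 → R5=46&63=46
SUB R5, 10 → R5=46-10=36
SUB R3, 1 → R3=4-1=3
CMP R3, 0  (cmp 3,0)
JGT loop: taken
MUL R4, R3 → R4=6720*3=20160
AND R5, 63 → R5=36&63=36
SUB R5, 10 → R5=36-10=26
SUB R3, 1 → R3=3-1=2
CMP R3, 0  (cmp 2,0)
JGT loop: taken
MUL R4, R3 → R4=20160*2=40320
AND R5, 63 → R5=26&63=26
SUB R5, 10 → R5=26-10=16
SUB R3, 1 → R3=2-1=1
CMP R3, 0  (cmp 1,0)
JGT loop: taken
MUL R4, R3 → R4=40320*1=40320
AND R5, 63 → R5=16&63=16
SUB R5, 10 → R5=16-10=6
SUB R3, 1 → R3=1-1=0
CMP R3, 0  (cmp 0,0)
JGT loop: not taken
SUB R4, R5 → R4=40320-6=40314
halt.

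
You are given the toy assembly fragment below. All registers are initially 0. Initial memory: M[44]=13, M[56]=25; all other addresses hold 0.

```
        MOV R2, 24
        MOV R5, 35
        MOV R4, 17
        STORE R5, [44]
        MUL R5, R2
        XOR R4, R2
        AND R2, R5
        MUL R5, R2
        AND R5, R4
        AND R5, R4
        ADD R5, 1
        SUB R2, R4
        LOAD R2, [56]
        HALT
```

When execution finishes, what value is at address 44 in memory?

35

after MOV R2, 24: R2=24
after MOV R5, 35: R5=35
after MOV R4, 17: R4=17
STORE R5, [44] → M[44]=35
after MUL R5, R2: R5=35*24=840
after XOR R4, R2: R4=17^24=9
after AND R2, R5: R2=24&840=8
after MUL R5, R2: R5=840*8=6720
after AND R5, R4: R5=6720&9=0
after AND R5, R4: R5=0&9=0
after ADD R5, 1: R5=0+1=1
after SUB R2, R4: R2=8-9=-1
after LOAD R2, [56]: R2=M[56]=25
halt.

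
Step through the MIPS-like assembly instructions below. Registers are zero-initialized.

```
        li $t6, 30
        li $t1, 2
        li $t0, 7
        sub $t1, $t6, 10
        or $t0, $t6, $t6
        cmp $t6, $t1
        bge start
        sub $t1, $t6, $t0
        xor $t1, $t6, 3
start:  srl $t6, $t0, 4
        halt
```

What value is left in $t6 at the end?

after li $t6, 30: $t6=30
after li $t1, 2: $t1=2
after li $t0, 7: $t0=7
after sub $t1, $t6, 10: $t1=30-10=20
after or $t0, $t6, $t6: $t0=30|30=30
cmp $t6, $t1  (cmp 30,20)
bge start: taken
after srl $t6, $t0, 4: $t6=30>>4=1
halt.

1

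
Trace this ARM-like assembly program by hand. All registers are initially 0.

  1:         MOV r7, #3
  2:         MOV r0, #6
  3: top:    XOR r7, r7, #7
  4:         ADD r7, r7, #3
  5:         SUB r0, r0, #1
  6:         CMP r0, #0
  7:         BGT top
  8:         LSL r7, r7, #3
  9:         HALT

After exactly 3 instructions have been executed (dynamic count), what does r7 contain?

4

r7=3
r0=6
r7=3^7=4
After step 3: r7 = 4.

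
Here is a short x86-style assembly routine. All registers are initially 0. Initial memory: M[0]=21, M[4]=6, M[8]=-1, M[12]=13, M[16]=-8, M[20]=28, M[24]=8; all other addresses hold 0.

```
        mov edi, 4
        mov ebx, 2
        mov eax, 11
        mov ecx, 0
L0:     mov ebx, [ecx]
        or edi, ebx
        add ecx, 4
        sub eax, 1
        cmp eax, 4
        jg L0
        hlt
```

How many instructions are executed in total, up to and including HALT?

mov edi, 4 → edi=4
mov ebx, 2 → ebx=2
mov eax, 11 → eax=11
mov ecx, 0 → ecx=0
mov ebx, [ecx] → ebx=M[0]=21
or edi, ebx → edi=4|21=21
add ecx, 4 → ecx=0+4=4
sub eax, 1 → eax=11-1=10
cmp eax, 4  (cmp 10,4)
jg L0: taken
mov ebx, [ecx] → ebx=M[4]=6
or edi, ebx → edi=21|6=23
add ecx, 4 → ecx=4+4=8
sub eax, 1 → eax=10-1=9
cmp eax, 4  (cmp 9,4)
jg L0: taken
mov ebx, [ecx] → ebx=M[8]=-1
or edi, ebx → edi=23|(-1)=-1
add ecx, 4 → ecx=8+4=12
sub eax, 1 → eax=9-1=8
cmp eax, 4  (cmp 8,4)
jg L0: taken
mov ebx, [ecx] → ebx=M[12]=13
or edi, ebx → edi=(-1)|13=-1
add ecx, 4 → ecx=12+4=16
sub eax, 1 → eax=8-1=7
cmp eax, 4  (cmp 7,4)
jg L0: taken
mov ebx, [ecx] → ebx=M[16]=-8
or edi, ebx → edi=(-1)|(-8)=-1
add ecx, 4 → ecx=16+4=20
sub eax, 1 → eax=7-1=6
cmp eax, 4  (cmp 6,4)
jg L0: taken
mov ebx, [ecx] → ebx=M[20]=28
or edi, ebx → edi=(-1)|28=-1
add ecx, 4 → ecx=20+4=24
sub eax, 1 → eax=6-1=5
cmp eax, 4  (cmp 5,4)
jg L0: taken
mov ebx, [ecx] → ebx=M[24]=8
or edi, ebx → edi=(-1)|8=-1
add ecx, 4 → ecx=24+4=28
sub eax, 1 → eax=5-1=4
cmp eax, 4  (cmp 4,4)
jg L0: not taken
halt.
Total executed instructions: 47.

47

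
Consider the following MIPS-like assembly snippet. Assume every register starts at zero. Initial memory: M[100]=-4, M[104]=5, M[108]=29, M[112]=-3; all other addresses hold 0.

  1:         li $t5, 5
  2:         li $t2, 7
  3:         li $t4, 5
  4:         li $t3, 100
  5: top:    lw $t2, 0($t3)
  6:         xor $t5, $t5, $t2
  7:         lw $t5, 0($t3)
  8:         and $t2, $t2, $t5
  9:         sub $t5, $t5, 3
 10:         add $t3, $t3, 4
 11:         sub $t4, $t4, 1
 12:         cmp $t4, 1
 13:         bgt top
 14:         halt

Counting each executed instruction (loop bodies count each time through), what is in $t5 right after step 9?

-7

li $t5, 5 → $t5=5
li $t2, 7 → $t2=7
li $t4, 5 → $t4=5
li $t3, 100 → $t3=100
lw $t2, 0($t3) → $t2=M[100]=-4
xor $t5, $t5, $t2 → $t5=5^(-4)=-7
lw $t5, 0($t3) → $t5=M[100]=-4
and $t2, $t2, $t5 → $t2=(-4)&(-4)=-4
sub $t5, $t5, 3 → $t5=(-4)-3=-7
After step 9: $t5 = -7.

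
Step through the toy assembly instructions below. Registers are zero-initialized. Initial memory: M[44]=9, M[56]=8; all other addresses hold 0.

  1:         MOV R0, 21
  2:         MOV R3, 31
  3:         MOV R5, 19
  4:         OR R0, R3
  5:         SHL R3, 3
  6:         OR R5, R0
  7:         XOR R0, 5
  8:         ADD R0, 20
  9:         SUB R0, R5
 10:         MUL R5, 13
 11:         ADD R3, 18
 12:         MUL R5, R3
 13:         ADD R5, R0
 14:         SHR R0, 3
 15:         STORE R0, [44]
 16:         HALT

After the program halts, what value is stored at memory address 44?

after MOV R0, 21: R0=21
after MOV R3, 31: R3=31
after MOV R5, 19: R5=19
after OR R0, R3: R0=21|31=31
after SHL R3, 3: R3=31<<3=248
after OR R5, R0: R5=19|31=31
after XOR R0, 5: R0=31^5=26
after ADD R0, 20: R0=26+20=46
after SUB R0, R5: R0=46-31=15
after MUL R5, 13: R5=31*13=403
after ADD R3, 18: R3=248+18=266
after MUL R5, R3: R5=403*266=107198
after ADD R5, R0: R5=107198+15=107213
after SHR R0, 3: R0=15>>3=1
STORE R0, [44] → M[44]=1
halt.

1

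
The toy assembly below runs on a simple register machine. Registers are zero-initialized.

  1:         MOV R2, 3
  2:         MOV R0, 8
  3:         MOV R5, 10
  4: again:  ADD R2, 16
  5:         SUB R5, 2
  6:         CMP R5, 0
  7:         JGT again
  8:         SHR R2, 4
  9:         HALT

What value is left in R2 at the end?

5

R2=3
R0=8
R5=10
R2=3+16=19
R5=10-2=8
CMP R5, 0  (cmp 8,0)
JGT again: taken
R2=19+16=35
R5=8-2=6
CMP R5, 0  (cmp 6,0)
JGT again: taken
R2=35+16=51
R5=6-2=4
CMP R5, 0  (cmp 4,0)
JGT again: taken
R2=51+16=67
R5=4-2=2
CMP R5, 0  (cmp 2,0)
JGT again: taken
R2=67+16=83
R5=2-2=0
CMP R5, 0  (cmp 0,0)
JGT again: not taken
R2=83>>4=5
halt.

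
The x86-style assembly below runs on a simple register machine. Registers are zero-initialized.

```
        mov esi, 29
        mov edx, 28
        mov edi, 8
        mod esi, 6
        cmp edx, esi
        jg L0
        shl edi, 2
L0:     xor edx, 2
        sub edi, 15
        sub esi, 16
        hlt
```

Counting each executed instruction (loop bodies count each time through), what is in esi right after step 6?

5

mov esi, 29 → esi=29
mov edx, 28 → edx=28
mov edi, 8 → edi=8
mod esi, 6 → esi=29%6=5
cmp edx, esi  (cmp 28,5)
jg L0: taken
After step 6: esi = 5.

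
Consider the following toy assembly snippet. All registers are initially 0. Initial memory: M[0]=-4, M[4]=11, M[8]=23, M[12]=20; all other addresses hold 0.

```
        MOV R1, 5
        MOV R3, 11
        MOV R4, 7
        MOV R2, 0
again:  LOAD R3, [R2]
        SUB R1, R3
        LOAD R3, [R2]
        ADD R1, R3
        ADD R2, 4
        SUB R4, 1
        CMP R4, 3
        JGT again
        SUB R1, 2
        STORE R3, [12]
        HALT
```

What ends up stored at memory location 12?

R1=5
R3=11
R4=7
R2=0
R3=M[0]=-4
R1=5-(-4)=9
R3=M[0]=-4
R1=9+(-4)=5
R2=0+4=4
R4=7-1=6
CMP R4, 3  (cmp 6,3)
JGT again: taken
R3=M[4]=11
R1=5-11=-6
R3=M[4]=11
R1=(-6)+11=5
R2=4+4=8
R4=6-1=5
CMP R4, 3  (cmp 5,3)
JGT again: taken
R3=M[8]=23
R1=5-23=-18
R3=M[8]=23
R1=(-18)+23=5
R2=8+4=12
R4=5-1=4
CMP R4, 3  (cmp 4,3)
JGT again: taken
R3=M[12]=20
R1=5-20=-15
R3=M[12]=20
R1=(-15)+20=5
R2=12+4=16
R4=4-1=3
CMP R4, 3  (cmp 3,3)
JGT again: not taken
R1=5-2=3
STORE R3, [12] → M[12]=20
halt.

20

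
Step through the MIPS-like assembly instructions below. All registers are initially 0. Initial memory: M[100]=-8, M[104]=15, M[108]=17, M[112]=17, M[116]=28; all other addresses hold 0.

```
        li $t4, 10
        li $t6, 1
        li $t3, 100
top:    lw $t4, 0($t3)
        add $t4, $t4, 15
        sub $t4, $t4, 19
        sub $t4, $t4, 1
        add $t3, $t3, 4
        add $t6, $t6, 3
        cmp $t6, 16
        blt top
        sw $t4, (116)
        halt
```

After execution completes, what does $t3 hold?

120

after li $t4, 10: $t4=10
after li $t6, 1: $t6=1
after li $t3, 100: $t3=100
after lw $t4, 0($t3): $t4=M[100]=-8
after add $t4, $t4, 15: $t4=(-8)+15=7
after sub $t4, $t4, 19: $t4=7-19=-12
after sub $t4, $t4, 1: $t4=(-12)-1=-13
after add $t3, $t3, 4: $t3=100+4=104
after add $t6, $t6, 3: $t6=1+3=4
cmp $t6, 16  (cmp 4,16)
blt top: taken
after lw $t4, 0($t3): $t4=M[104]=15
after add $t4, $t4, 15: $t4=15+15=30
after sub $t4, $t4, 19: $t4=30-19=11
after sub $t4, $t4, 1: $t4=11-1=10
after add $t3, $t3, 4: $t3=104+4=108
after add $t6, $t6, 3: $t6=4+3=7
cmp $t6, 16  (cmp 7,16)
blt top: taken
after lw $t4, 0($t3): $t4=M[108]=17
after add $t4, $t4, 15: $t4=17+15=32
after sub $t4, $t4, 19: $t4=32-19=13
after sub $t4, $t4, 1: $t4=13-1=12
after add $t3, $t3, 4: $t3=108+4=112
after add $t6, $t6, 3: $t6=7+3=10
cmp $t6, 16  (cmp 10,16)
blt top: taken
after lw $t4, 0($t3): $t4=M[112]=17
after add $t4, $t4, 15: $t4=17+15=32
after sub $t4, $t4, 19: $t4=32-19=13
after sub $t4, $t4, 1: $t4=13-1=12
after add $t3, $t3, 4: $t3=112+4=116
after add $t6, $t6, 3: $t6=10+3=13
cmp $t6, 16  (cmp 13,16)
blt top: taken
after lw $t4, 0($t3): $t4=M[116]=28
after add $t4, $t4, 15: $t4=28+15=43
after sub $t4, $t4, 19: $t4=43-19=24
after sub $t4, $t4, 1: $t4=24-1=23
after add $t3, $t3, 4: $t3=116+4=120
after add $t6, $t6, 3: $t6=13+3=16
cmp $t6, 16  (cmp 16,16)
blt top: not taken
sw $t4, (116) → M[116]=23
halt.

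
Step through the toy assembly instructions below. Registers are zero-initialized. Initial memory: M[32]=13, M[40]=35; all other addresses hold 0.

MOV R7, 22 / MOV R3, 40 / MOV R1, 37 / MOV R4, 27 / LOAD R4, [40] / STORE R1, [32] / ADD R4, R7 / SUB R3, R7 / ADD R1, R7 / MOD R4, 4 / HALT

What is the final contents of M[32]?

MOV R7, 22 → R7=22
MOV R3, 40 → R3=40
MOV R1, 37 → R1=37
MOV R4, 27 → R4=27
LOAD R4, [40] → R4=M[40]=35
STORE R1, [32] → M[32]=37
ADD R4, R7 → R4=35+22=57
SUB R3, R7 → R3=40-22=18
ADD R1, R7 → R1=37+22=59
MOD R4, 4 → R4=57%4=1
halt.

37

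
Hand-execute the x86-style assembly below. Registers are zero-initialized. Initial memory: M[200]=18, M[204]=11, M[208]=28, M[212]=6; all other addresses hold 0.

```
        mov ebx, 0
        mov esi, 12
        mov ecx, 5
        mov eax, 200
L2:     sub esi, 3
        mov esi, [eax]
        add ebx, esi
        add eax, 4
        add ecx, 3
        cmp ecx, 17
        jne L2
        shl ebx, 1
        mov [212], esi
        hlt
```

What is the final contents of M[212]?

after mov ebx, 0: ebx=0
after mov esi, 12: esi=12
after mov ecx, 5: ecx=5
after mov eax, 200: eax=200
after sub esi, 3: esi=12-3=9
after mov esi, [eax]: esi=M[200]=18
after add ebx, esi: ebx=0+18=18
after add eax, 4: eax=200+4=204
after add ecx, 3: ecx=5+3=8
cmp ecx, 17  (cmp 8,17)
jne L2: taken
after sub esi, 3: esi=18-3=15
after mov esi, [eax]: esi=M[204]=11
after add ebx, esi: ebx=18+11=29
after add eax, 4: eax=204+4=208
after add ecx, 3: ecx=8+3=11
cmp ecx, 17  (cmp 11,17)
jne L2: taken
after sub esi, 3: esi=11-3=8
after mov esi, [eax]: esi=M[208]=28
after add ebx, esi: ebx=29+28=57
after add eax, 4: eax=208+4=212
after add ecx, 3: ecx=11+3=14
cmp ecx, 17  (cmp 14,17)
jne L2: taken
after sub esi, 3: esi=28-3=25
after mov esi, [eax]: esi=M[212]=6
after add ebx, esi: ebx=57+6=63
after add eax, 4: eax=212+4=216
after add ecx, 3: ecx=14+3=17
cmp ecx, 17  (cmp 17,17)
jne L2: not taken
after shl ebx, 1: ebx=63<<1=126
mov [212], esi → M[212]=6
halt.

6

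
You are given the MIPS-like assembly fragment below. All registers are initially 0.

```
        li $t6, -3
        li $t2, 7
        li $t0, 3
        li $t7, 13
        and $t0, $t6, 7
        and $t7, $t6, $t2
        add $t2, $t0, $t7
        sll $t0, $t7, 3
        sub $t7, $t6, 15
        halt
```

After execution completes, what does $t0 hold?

after li $t6, -3: $t6=-3
after li $t2, 7: $t2=7
after li $t0, 3: $t0=3
after li $t7, 13: $t7=13
after and $t0, $t6, 7: $t0=(-3)&7=5
after and $t7, $t6, $t2: $t7=(-3)&7=5
after add $t2, $t0, $t7: $t2=5+5=10
after sll $t0, $t7, 3: $t0=5<<3=40
after sub $t7, $t6, 15: $t7=(-3)-15=-18
halt.

40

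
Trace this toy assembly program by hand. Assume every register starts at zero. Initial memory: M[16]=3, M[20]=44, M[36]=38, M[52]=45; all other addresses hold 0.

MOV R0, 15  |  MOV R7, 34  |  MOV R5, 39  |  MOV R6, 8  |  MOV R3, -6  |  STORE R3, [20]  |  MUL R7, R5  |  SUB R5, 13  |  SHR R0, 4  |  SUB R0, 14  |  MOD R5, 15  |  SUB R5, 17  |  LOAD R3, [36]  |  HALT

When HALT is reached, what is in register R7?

after MOV R0, 15: R0=15
after MOV R7, 34: R7=34
after MOV R5, 39: R5=39
after MOV R6, 8: R6=8
after MOV R3, -6: R3=-6
STORE R3, [20] → M[20]=-6
after MUL R7, R5: R7=34*39=1326
after SUB R5, 13: R5=39-13=26
after SHR R0, 4: R0=15>>4=0
after SUB R0, 14: R0=0-14=-14
after MOD R5, 15: R5=26%15=11
after SUB R5, 17: R5=11-17=-6
after LOAD R3, [36]: R3=M[36]=38
halt.

1326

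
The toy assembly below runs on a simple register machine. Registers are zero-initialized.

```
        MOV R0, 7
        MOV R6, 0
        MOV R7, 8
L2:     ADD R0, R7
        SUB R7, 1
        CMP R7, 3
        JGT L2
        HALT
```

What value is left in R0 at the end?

37

MOV R0, 7 → R0=7
MOV R6, 0 → R6=0
MOV R7, 8 → R7=8
ADD R0, R7 → R0=7+8=15
SUB R7, 1 → R7=8-1=7
CMP R7, 3  (cmp 7,3)
JGT L2: taken
ADD R0, R7 → R0=15+7=22
SUB R7, 1 → R7=7-1=6
CMP R7, 3  (cmp 6,3)
JGT L2: taken
ADD R0, R7 → R0=22+6=28
SUB R7, 1 → R7=6-1=5
CMP R7, 3  (cmp 5,3)
JGT L2: taken
ADD R0, R7 → R0=28+5=33
SUB R7, 1 → R7=5-1=4
CMP R7, 3  (cmp 4,3)
JGT L2: taken
ADD R0, R7 → R0=33+4=37
SUB R7, 1 → R7=4-1=3
CMP R7, 3  (cmp 3,3)
JGT L2: not taken
halt.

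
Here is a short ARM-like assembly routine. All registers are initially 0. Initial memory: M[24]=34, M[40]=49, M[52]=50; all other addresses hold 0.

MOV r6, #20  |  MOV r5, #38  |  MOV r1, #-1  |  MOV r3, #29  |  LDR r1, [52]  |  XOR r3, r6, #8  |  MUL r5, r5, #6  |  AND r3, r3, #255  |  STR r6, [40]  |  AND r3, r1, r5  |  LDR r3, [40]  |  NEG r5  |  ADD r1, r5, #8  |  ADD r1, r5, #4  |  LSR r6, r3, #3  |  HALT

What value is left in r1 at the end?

-224

MOV r6, #20 → r6=20
MOV r5, #38 → r5=38
MOV r1, #-1 → r1=-1
MOV r3, #29 → r3=29
LDR r1, [52] → r1=M[52]=50
XOR r3, r6, #8 → r3=20^8=28
MUL r5, r5, #6 → r5=38*6=228
AND r3, r3, #255 → r3=28&255=28
STR r6, [40] → M[40]=20
AND r3, r1, r5 → r3=50&228=32
LDR r3, [40] → r3=M[40]=20
NEG r5 → r5=-(228)=-228
ADD r1, r5, #8 → r1=(-228)+8=-220
ADD r1, r5, #4 → r1=(-228)+4=-224
LSR r6, r3, #3 → r6=20>>3=2
halt.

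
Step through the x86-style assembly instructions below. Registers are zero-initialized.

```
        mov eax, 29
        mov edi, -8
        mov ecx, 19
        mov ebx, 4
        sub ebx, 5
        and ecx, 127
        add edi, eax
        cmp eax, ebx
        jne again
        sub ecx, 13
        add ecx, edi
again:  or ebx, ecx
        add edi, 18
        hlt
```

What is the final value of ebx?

mov eax, 29 → eax=29
mov edi, -8 → edi=-8
mov ecx, 19 → ecx=19
mov ebx, 4 → ebx=4
sub ebx, 5 → ebx=4-5=-1
and ecx, 127 → ecx=19&127=19
add edi, eax → edi=(-8)+29=21
cmp eax, ebx  (cmp 29,-1)
jne again: taken
or ebx, ecx → ebx=(-1)|19=-1
add edi, 18 → edi=21+18=39
halt.

-1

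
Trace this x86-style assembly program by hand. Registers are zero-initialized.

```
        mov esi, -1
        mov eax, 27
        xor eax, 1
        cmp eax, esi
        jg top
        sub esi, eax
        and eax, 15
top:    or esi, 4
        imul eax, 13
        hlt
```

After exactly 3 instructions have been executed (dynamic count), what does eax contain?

26

after mov esi, -1: esi=-1
after mov eax, 27: eax=27
after xor eax, 1: eax=27^1=26
After step 3: eax = 26.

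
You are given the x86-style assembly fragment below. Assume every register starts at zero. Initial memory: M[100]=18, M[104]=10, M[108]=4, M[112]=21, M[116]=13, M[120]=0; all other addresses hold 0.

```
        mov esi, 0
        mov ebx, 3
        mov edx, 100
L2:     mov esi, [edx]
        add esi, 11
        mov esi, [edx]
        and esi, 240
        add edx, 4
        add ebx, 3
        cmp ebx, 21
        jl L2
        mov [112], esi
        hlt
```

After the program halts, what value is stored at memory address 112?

after mov esi, 0: esi=0
after mov ebx, 3: ebx=3
after mov edx, 100: edx=100
after mov esi, [edx]: esi=M[100]=18
after add esi, 11: esi=18+11=29
after mov esi, [edx]: esi=M[100]=18
after and esi, 240: esi=18&240=16
after add edx, 4: edx=100+4=104
after add ebx, 3: ebx=3+3=6
cmp ebx, 21  (cmp 6,21)
jl L2: taken
after mov esi, [edx]: esi=M[104]=10
after add esi, 11: esi=10+11=21
after mov esi, [edx]: esi=M[104]=10
after and esi, 240: esi=10&240=0
after add edx, 4: edx=104+4=108
after add ebx, 3: ebx=6+3=9
cmp ebx, 21  (cmp 9,21)
jl L2: taken
after mov esi, [edx]: esi=M[108]=4
after add esi, 11: esi=4+11=15
after mov esi, [edx]: esi=M[108]=4
after and esi, 240: esi=4&240=0
after add edx, 4: edx=108+4=112
after add ebx, 3: ebx=9+3=12
cmp ebx, 21  (cmp 12,21)
jl L2: taken
after mov esi, [edx]: esi=M[112]=21
after add esi, 11: esi=21+11=32
after mov esi, [edx]: esi=M[112]=21
after and esi, 240: esi=21&240=16
after add edx, 4: edx=112+4=116
after add ebx, 3: ebx=12+3=15
cmp ebx, 21  (cmp 15,21)
jl L2: taken
after mov esi, [edx]: esi=M[116]=13
after add esi, 11: esi=13+11=24
after mov esi, [edx]: esi=M[116]=13
after and esi, 240: esi=13&240=0
after add edx, 4: edx=116+4=120
after add ebx, 3: ebx=15+3=18
cmp ebx, 21  (cmp 18,21)
jl L2: taken
after mov esi, [edx]: esi=M[120]=0
after add esi, 11: esi=0+11=11
after mov esi, [edx]: esi=M[120]=0
after and esi, 240: esi=0&240=0
after add edx, 4: edx=120+4=124
after add ebx, 3: ebx=18+3=21
cmp ebx, 21  (cmp 21,21)
jl L2: not taken
mov [112], esi → M[112]=0
halt.

0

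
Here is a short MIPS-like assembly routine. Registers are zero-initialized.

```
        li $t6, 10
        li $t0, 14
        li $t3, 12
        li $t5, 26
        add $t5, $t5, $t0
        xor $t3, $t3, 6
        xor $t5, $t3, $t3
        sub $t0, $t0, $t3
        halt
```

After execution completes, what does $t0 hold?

$t6=10
$t0=14
$t3=12
$t5=26
$t5=26+14=40
$t3=12^6=10
$t5=10^10=0
$t0=14-10=4
halt.

4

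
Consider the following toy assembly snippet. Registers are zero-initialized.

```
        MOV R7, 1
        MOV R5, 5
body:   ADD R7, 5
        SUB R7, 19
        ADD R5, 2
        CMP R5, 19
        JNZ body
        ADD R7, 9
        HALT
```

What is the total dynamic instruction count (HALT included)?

39

R7=1
R5=5
R7=1+5=6
R7=6-19=-13
R5=5+2=7
CMP R5, 19  (cmp 7,19)
JNZ body: taken
R7=(-13)+5=-8
R7=(-8)-19=-27
R5=7+2=9
CMP R5, 19  (cmp 9,19)
JNZ body: taken
R7=(-27)+5=-22
R7=(-22)-19=-41
R5=9+2=11
CMP R5, 19  (cmp 11,19)
JNZ body: taken
R7=(-41)+5=-36
R7=(-36)-19=-55
R5=11+2=13
CMP R5, 19  (cmp 13,19)
JNZ body: taken
R7=(-55)+5=-50
R7=(-50)-19=-69
R5=13+2=15
CMP R5, 19  (cmp 15,19)
JNZ body: taken
R7=(-69)+5=-64
R7=(-64)-19=-83
R5=15+2=17
CMP R5, 19  (cmp 17,19)
JNZ body: taken
R7=(-83)+5=-78
R7=(-78)-19=-97
R5=17+2=19
CMP R5, 19  (cmp 19,19)
JNZ body: not taken
R7=(-97)+9=-88
halt.
Total executed instructions: 39.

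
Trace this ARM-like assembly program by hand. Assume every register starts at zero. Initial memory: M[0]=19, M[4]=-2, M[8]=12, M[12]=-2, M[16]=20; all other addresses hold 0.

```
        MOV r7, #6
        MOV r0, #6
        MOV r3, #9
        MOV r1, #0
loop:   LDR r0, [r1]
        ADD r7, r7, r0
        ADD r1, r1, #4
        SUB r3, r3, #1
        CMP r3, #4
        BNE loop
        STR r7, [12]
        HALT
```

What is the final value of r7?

53

MOV r7, #6 → r7=6
MOV r0, #6 → r0=6
MOV r3, #9 → r3=9
MOV r1, #0 → r1=0
LDR r0, [r1] → r0=M[0]=19
ADD r7, r7, r0 → r7=6+19=25
ADD r1, r1, #4 → r1=0+4=4
SUB r3, r3, #1 → r3=9-1=8
CMP r3, #4  (cmp 8,4)
BNE loop: taken
LDR r0, [r1] → r0=M[4]=-2
ADD r7, r7, r0 → r7=25+(-2)=23
ADD r1, r1, #4 → r1=4+4=8
SUB r3, r3, #1 → r3=8-1=7
CMP r3, #4  (cmp 7,4)
BNE loop: taken
LDR r0, [r1] → r0=M[8]=12
ADD r7, r7, r0 → r7=23+12=35
ADD r1, r1, #4 → r1=8+4=12
SUB r3, r3, #1 → r3=7-1=6
CMP r3, #4  (cmp 6,4)
BNE loop: taken
LDR r0, [r1] → r0=M[12]=-2
ADD r7, r7, r0 → r7=35+(-2)=33
ADD r1, r1, #4 → r1=12+4=16
SUB r3, r3, #1 → r3=6-1=5
CMP r3, #4  (cmp 5,4)
BNE loop: taken
LDR r0, [r1] → r0=M[16]=20
ADD r7, r7, r0 → r7=33+20=53
ADD r1, r1, #4 → r1=16+4=20
SUB r3, r3, #1 → r3=5-1=4
CMP r3, #4  (cmp 4,4)
BNE loop: not taken
STR r7, [12] → M[12]=53
halt.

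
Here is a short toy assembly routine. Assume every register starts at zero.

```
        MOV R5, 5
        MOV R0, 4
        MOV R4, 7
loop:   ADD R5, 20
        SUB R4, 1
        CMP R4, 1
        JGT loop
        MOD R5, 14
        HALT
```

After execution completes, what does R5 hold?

13

R5=5
R0=4
R4=7
R5=5+20=25
R4=7-1=6
CMP R4, 1  (cmp 6,1)
JGT loop: taken
R5=25+20=45
R4=6-1=5
CMP R4, 1  (cmp 5,1)
JGT loop: taken
R5=45+20=65
R4=5-1=4
CMP R4, 1  (cmp 4,1)
JGT loop: taken
R5=65+20=85
R4=4-1=3
CMP R4, 1  (cmp 3,1)
JGT loop: taken
R5=85+20=105
R4=3-1=2
CMP R4, 1  (cmp 2,1)
JGT loop: taken
R5=105+20=125
R4=2-1=1
CMP R4, 1  (cmp 1,1)
JGT loop: not taken
R5=125%14=13
halt.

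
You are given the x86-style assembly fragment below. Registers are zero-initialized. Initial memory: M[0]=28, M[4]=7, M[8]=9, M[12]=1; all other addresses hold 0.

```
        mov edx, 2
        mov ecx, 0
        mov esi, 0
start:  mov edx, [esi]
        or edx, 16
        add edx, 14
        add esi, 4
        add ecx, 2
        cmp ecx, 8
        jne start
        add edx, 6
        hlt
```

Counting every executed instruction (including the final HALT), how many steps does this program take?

33

mov edx, 2 → edx=2
mov ecx, 0 → ecx=0
mov esi, 0 → esi=0
mov edx, [esi] → edx=M[0]=28
or edx, 16 → edx=28|16=28
add edx, 14 → edx=28+14=42
add esi, 4 → esi=0+4=4
add ecx, 2 → ecx=0+2=2
cmp ecx, 8  (cmp 2,8)
jne start: taken
mov edx, [esi] → edx=M[4]=7
or edx, 16 → edx=7|16=23
add edx, 14 → edx=23+14=37
add esi, 4 → esi=4+4=8
add ecx, 2 → ecx=2+2=4
cmp ecx, 8  (cmp 4,8)
jne start: taken
mov edx, [esi] → edx=M[8]=9
or edx, 16 → edx=9|16=25
add edx, 14 → edx=25+14=39
add esi, 4 → esi=8+4=12
add ecx, 2 → ecx=4+2=6
cmp ecx, 8  (cmp 6,8)
jne start: taken
mov edx, [esi] → edx=M[12]=1
or edx, 16 → edx=1|16=17
add edx, 14 → edx=17+14=31
add esi, 4 → esi=12+4=16
add ecx, 2 → ecx=6+2=8
cmp ecx, 8  (cmp 8,8)
jne start: not taken
add edx, 6 → edx=31+6=37
halt.
Total executed instructions: 33.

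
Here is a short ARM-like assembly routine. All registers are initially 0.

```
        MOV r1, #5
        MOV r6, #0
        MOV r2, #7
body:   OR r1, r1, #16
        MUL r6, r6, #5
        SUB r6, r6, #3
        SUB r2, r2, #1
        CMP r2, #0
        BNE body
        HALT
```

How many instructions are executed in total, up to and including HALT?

46

r1=5
r6=0
r2=7
r1=5|16=21
r6=0*5=0
r6=0-3=-3
r2=7-1=6
CMP r2, #0  (cmp 6,0)
BNE body: taken
r1=21|16=21
r6=(-3)*5=-15
r6=(-15)-3=-18
r2=6-1=5
CMP r2, #0  (cmp 5,0)
BNE body: taken
r1=21|16=21
r6=(-18)*5=-90
r6=(-90)-3=-93
r2=5-1=4
CMP r2, #0  (cmp 4,0)
BNE body: taken
r1=21|16=21
r6=(-93)*5=-465
r6=(-465)-3=-468
r2=4-1=3
CMP r2, #0  (cmp 3,0)
BNE body: taken
r1=21|16=21
r6=(-468)*5=-2340
r6=(-2340)-3=-2343
r2=3-1=2
CMP r2, #0  (cmp 2,0)
BNE body: taken
r1=21|16=21
r6=(-2343)*5=-11715
r6=(-11715)-3=-11718
r2=2-1=1
CMP r2, #0  (cmp 1,0)
BNE body: taken
r1=21|16=21
r6=(-11718)*5=-58590
r6=(-58590)-3=-58593
r2=1-1=0
CMP r2, #0  (cmp 0,0)
BNE body: not taken
halt.
Total executed instructions: 46.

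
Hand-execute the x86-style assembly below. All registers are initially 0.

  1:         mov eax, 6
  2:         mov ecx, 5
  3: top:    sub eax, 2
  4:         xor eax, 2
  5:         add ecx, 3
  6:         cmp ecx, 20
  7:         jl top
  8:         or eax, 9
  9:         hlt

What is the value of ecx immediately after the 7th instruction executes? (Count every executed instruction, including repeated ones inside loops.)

mov eax, 6 → eax=6
mov ecx, 5 → ecx=5
sub eax, 2 → eax=6-2=4
xor eax, 2 → eax=4^2=6
add ecx, 3 → ecx=5+3=8
cmp ecx, 20  (cmp 8,20)
jl top: taken
After step 7: ecx = 8.

8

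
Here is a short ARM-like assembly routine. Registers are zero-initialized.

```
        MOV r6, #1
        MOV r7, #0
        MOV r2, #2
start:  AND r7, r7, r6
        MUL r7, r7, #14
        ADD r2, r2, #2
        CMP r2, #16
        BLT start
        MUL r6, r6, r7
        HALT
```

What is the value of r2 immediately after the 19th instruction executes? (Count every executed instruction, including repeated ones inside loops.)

8

after MOV r6, #1: r6=1
after MOV r7, #0: r7=0
after MOV r2, #2: r2=2
after AND r7, r7, r6: r7=0&1=0
after MUL r7, r7, #14: r7=0*14=0
after ADD r2, r2, #2: r2=2+2=4
CMP r2, #16  (cmp 4,16)
BLT start: taken
after AND r7, r7, r6: r7=0&1=0
after MUL r7, r7, #14: r7=0*14=0
after ADD r2, r2, #2: r2=4+2=6
CMP r2, #16  (cmp 6,16)
BLT start: taken
after AND r7, r7, r6: r7=0&1=0
after MUL r7, r7, #14: r7=0*14=0
after ADD r2, r2, #2: r2=6+2=8
CMP r2, #16  (cmp 8,16)
BLT start: taken
after AND r7, r7, r6: r7=0&1=0
After step 19: r2 = 8.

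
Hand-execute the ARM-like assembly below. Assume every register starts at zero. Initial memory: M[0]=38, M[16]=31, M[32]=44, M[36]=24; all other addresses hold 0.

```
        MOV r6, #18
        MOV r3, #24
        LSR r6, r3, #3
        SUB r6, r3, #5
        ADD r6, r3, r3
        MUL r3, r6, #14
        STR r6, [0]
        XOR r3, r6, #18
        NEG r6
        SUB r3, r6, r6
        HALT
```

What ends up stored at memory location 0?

r6=18
r3=24
r6=24>>3=3
r6=24-5=19
r6=24+24=48
r3=48*14=672
STR r6, [0] → M[0]=48
r3=48^18=34
r6=-(48)=-48
r3=(-48)-(-48)=0
halt.

48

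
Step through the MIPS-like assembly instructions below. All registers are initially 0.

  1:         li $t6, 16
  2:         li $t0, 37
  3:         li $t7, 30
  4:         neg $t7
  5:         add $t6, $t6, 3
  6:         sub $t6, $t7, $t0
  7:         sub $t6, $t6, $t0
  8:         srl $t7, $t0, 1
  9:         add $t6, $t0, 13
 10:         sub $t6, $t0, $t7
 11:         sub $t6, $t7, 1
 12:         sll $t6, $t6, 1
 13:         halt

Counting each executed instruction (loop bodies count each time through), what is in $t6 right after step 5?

$t6=16
$t0=37
$t7=30
$t7=-(30)=-30
$t6=16+3=19
After step 5: $t6 = 19.

19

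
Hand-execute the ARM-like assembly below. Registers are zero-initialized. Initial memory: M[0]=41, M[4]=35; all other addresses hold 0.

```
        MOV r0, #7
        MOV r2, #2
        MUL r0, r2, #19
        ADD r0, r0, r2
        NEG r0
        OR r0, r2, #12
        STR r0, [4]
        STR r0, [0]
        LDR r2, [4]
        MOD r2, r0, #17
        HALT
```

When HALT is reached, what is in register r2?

r0=7
r2=2
r0=2*19=38
r0=38+2=40
r0=-(40)=-40
r0=2|12=14
STR r0, [4] → M[4]=14
STR r0, [0] → M[0]=14
r2=M[4]=14
r2=14%17=14
halt.

14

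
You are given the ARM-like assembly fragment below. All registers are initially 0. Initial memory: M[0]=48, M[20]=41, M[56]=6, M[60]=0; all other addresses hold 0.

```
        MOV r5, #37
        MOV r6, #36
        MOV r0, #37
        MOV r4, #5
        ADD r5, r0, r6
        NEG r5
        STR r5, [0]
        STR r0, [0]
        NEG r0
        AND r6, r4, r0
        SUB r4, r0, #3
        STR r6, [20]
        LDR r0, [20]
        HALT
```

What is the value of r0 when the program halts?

r5=37
r6=36
r0=37
r4=5
r5=37+36=73
r5=-(73)=-73
STR r5, [0] → M[0]=-73
STR r0, [0] → M[0]=37
r0=-(37)=-37
r6=5&(-37)=1
r4=(-37)-3=-40
STR r6, [20] → M[20]=1
r0=M[20]=1
halt.

1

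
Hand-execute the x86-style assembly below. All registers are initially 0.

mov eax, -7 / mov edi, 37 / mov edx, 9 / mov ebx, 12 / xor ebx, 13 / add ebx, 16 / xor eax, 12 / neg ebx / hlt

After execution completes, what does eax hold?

after mov eax, -7: eax=-7
after mov edi, 37: edi=37
after mov edx, 9: edx=9
after mov ebx, 12: ebx=12
after xor ebx, 13: ebx=12^13=1
after add ebx, 16: ebx=1+16=17
after xor eax, 12: eax=(-7)^12=-11
after neg ebx: ebx=-(17)=-17
halt.

-11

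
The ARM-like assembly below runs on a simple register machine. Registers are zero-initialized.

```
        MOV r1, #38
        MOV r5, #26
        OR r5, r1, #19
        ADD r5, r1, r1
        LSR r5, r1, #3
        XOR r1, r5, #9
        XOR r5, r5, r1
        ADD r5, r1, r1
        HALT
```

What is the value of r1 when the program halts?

after MOV r1, #38: r1=38
after MOV r5, #26: r5=26
after OR r5, r1, #19: r5=38|19=55
after ADD r5, r1, r1: r5=38+38=76
after LSR r5, r1, #3: r5=38>>3=4
after XOR r1, r5, #9: r1=4^9=13
after XOR r5, r5, r1: r5=4^13=9
after ADD r5, r1, r1: r5=13+13=26
halt.

13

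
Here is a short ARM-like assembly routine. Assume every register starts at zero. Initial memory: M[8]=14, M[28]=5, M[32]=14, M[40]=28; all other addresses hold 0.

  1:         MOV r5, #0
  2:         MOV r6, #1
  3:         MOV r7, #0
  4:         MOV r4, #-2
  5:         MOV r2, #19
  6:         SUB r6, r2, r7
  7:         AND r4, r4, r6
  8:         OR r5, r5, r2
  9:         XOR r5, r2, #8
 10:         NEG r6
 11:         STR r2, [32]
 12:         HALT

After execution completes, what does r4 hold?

18

MOV r5, #0 → r5=0
MOV r6, #1 → r6=1
MOV r7, #0 → r7=0
MOV r4, #-2 → r4=-2
MOV r2, #19 → r2=19
SUB r6, r2, r7 → r6=19-0=19
AND r4, r4, r6 → r4=(-2)&19=18
OR r5, r5, r2 → r5=0|19=19
XOR r5, r2, #8 → r5=19^8=27
NEG r6 → r6=-(19)=-19
STR r2, [32] → M[32]=19
halt.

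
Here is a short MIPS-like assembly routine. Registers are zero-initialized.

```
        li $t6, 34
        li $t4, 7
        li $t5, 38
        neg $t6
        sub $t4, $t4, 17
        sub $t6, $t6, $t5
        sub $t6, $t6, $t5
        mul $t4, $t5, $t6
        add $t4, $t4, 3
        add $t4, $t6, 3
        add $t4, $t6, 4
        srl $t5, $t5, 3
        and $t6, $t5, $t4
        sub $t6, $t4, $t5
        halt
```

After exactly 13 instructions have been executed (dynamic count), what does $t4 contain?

-106

after li $t6, 34: $t6=34
after li $t4, 7: $t4=7
after li $t5, 38: $t5=38
after neg $t6: $t6=-(34)=-34
after sub $t4, $t4, 17: $t4=7-17=-10
after sub $t6, $t6, $t5: $t6=(-34)-38=-72
after sub $t6, $t6, $t5: $t6=(-72)-38=-110
after mul $t4, $t5, $t6: $t4=38*(-110)=-4180
after add $t4, $t4, 3: $t4=(-4180)+3=-4177
after add $t4, $t6, 3: $t4=(-110)+3=-107
after add $t4, $t6, 4: $t4=(-110)+4=-106
after srl $t5, $t5, 3: $t5=38>>3=4
after and $t6, $t5, $t4: $t6=4&(-106)=4
After step 13: $t4 = -106.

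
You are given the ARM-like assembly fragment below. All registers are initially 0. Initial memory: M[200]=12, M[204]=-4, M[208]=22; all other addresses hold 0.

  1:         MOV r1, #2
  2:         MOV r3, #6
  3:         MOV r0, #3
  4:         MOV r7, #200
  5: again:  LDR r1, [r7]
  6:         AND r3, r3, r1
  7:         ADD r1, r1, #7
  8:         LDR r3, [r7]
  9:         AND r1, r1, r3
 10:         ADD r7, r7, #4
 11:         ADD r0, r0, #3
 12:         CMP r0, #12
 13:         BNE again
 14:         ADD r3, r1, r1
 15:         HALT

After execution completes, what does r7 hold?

212

after MOV r1, #2: r1=2
after MOV r3, #6: r3=6
after MOV r0, #3: r0=3
after MOV r7, #200: r7=200
after LDR r1, [r7]: r1=M[200]=12
after AND r3, r3, r1: r3=6&12=4
after ADD r1, r1, #7: r1=12+7=19
after LDR r3, [r7]: r3=M[200]=12
after AND r1, r1, r3: r1=19&12=0
after ADD r7, r7, #4: r7=200+4=204
after ADD r0, r0, #3: r0=3+3=6
CMP r0, #12  (cmp 6,12)
BNE again: taken
after LDR r1, [r7]: r1=M[204]=-4
after AND r3, r3, r1: r3=12&(-4)=12
after ADD r1, r1, #7: r1=(-4)+7=3
after LDR r3, [r7]: r3=M[204]=-4
after AND r1, r1, r3: r1=3&(-4)=0
after ADD r7, r7, #4: r7=204+4=208
after ADD r0, r0, #3: r0=6+3=9
CMP r0, #12  (cmp 9,12)
BNE again: taken
after LDR r1, [r7]: r1=M[208]=22
after AND r3, r3, r1: r3=(-4)&22=20
after ADD r1, r1, #7: r1=22+7=29
after LDR r3, [r7]: r3=M[208]=22
after AND r1, r1, r3: r1=29&22=20
after ADD r7, r7, #4: r7=208+4=212
after ADD r0, r0, #3: r0=9+3=12
CMP r0, #12  (cmp 12,12)
BNE again: not taken
after ADD r3, r1, r1: r3=20+20=40
halt.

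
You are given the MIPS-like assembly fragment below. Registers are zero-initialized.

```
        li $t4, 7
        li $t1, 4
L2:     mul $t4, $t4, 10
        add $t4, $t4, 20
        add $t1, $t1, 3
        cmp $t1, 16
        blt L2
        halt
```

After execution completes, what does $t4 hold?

$t4=7
$t1=4
$t4=7*10=70
$t4=70+20=90
$t1=4+3=7
cmp $t1, 16  (cmp 7,16)
blt L2: taken
$t4=90*10=900
$t4=900+20=920
$t1=7+3=10
cmp $t1, 16  (cmp 10,16)
blt L2: taken
$t4=920*10=9200
$t4=9200+20=9220
$t1=10+3=13
cmp $t1, 16  (cmp 13,16)
blt L2: taken
$t4=9220*10=92200
$t4=92200+20=92220
$t1=13+3=16
cmp $t1, 16  (cmp 16,16)
blt L2: not taken
halt.

92220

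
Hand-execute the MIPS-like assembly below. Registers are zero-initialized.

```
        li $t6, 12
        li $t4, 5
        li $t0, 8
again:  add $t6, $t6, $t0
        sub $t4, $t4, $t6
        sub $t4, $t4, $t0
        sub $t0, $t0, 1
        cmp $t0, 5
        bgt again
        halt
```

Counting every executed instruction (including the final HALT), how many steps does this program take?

22

$t6=12
$t4=5
$t0=8
$t6=12+8=20
$t4=5-20=-15
$t4=(-15)-8=-23
$t0=8-1=7
cmp $t0, 5  (cmp 7,5)
bgt again: taken
$t6=20+7=27
$t4=(-23)-27=-50
$t4=(-50)-7=-57
$t0=7-1=6
cmp $t0, 5  (cmp 6,5)
bgt again: taken
$t6=27+6=33
$t4=(-57)-33=-90
$t4=(-90)-6=-96
$t0=6-1=5
cmp $t0, 5  (cmp 5,5)
bgt again: not taken
halt.
Total executed instructions: 22.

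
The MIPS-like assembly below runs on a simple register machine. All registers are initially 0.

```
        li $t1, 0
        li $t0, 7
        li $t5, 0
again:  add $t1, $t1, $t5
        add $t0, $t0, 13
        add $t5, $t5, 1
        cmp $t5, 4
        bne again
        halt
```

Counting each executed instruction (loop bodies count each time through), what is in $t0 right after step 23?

59

$t1=0
$t0=7
$t5=0
$t1=0+0=0
$t0=7+13=20
$t5=0+1=1
cmp $t5, 4  (cmp 1,4)
bne again: taken
$t1=0+1=1
$t0=20+13=33
$t5=1+1=2
cmp $t5, 4  (cmp 2,4)
bne again: taken
$t1=1+2=3
$t0=33+13=46
$t5=2+1=3
cmp $t5, 4  (cmp 3,4)
bne again: taken
$t1=3+3=6
$t0=46+13=59
$t5=3+1=4
cmp $t5, 4  (cmp 4,4)
bne again: not taken
After step 23: $t0 = 59.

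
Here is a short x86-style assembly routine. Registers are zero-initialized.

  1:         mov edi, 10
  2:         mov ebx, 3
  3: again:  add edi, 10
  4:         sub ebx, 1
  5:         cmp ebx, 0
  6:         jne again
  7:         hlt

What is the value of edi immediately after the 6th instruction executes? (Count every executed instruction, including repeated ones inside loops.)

20

after mov edi, 10: edi=10
after mov ebx, 3: ebx=3
after add edi, 10: edi=10+10=20
after sub ebx, 1: ebx=3-1=2
cmp ebx, 0  (cmp 2,0)
jne again: taken
After step 6: edi = 20.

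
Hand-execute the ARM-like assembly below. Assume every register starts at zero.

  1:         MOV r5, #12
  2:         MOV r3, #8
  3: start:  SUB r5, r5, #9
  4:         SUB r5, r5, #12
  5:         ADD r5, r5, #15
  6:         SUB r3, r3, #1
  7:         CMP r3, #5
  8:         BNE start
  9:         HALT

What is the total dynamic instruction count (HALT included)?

21

after MOV r5, #12: r5=12
after MOV r3, #8: r3=8
after SUB r5, r5, #9: r5=12-9=3
after SUB r5, r5, #12: r5=3-12=-9
after ADD r5, r5, #15: r5=(-9)+15=6
after SUB r3, r3, #1: r3=8-1=7
CMP r3, #5  (cmp 7,5)
BNE start: taken
after SUB r5, r5, #9: r5=6-9=-3
after SUB r5, r5, #12: r5=(-3)-12=-15
after ADD r5, r5, #15: r5=(-15)+15=0
after SUB r3, r3, #1: r3=7-1=6
CMP r3, #5  (cmp 6,5)
BNE start: taken
after SUB r5, r5, #9: r5=0-9=-9
after SUB r5, r5, #12: r5=(-9)-12=-21
after ADD r5, r5, #15: r5=(-21)+15=-6
after SUB r3, r3, #1: r3=6-1=5
CMP r3, #5  (cmp 5,5)
BNE start: not taken
halt.
Total executed instructions: 21.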